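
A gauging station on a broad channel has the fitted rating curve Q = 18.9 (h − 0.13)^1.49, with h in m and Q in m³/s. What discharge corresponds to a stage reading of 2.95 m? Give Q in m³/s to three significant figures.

88.6 m³/s

Q = 18.9 × (2.95 − 0.13)^1.49 = 18.9 × 2.82^1.49 = 88.58 m³/s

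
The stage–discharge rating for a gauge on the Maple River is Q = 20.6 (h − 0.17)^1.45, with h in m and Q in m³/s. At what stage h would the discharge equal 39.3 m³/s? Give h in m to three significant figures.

h − h₀ = (Q/C)^(1/b) = (39.3/20.6)^(1/1.45) = 1.561 m
h = 0.17 + 1.561 = 1.731 m

1.73 m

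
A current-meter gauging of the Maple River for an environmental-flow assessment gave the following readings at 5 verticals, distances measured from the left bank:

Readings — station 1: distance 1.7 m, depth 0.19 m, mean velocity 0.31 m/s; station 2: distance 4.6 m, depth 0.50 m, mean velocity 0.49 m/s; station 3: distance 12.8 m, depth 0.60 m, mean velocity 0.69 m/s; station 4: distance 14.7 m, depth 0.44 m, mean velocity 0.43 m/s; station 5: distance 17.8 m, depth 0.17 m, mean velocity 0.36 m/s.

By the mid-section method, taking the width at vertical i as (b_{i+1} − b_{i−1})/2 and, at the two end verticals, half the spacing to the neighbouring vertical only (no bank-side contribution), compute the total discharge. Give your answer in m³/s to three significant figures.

4.10 m³/s

w_1 = (4.6 − 1.7)/2 = 1.45 m; q_1 = 0.31 × 0.19 × 1.45 = 0.08541 m³/s
w_2 = (12.8 − 1.7)/2 = 5.55 m; q_2 = 0.49 × 0.50 × 5.55 = 1.360 m³/s
w_3 = (14.7 − 4.6)/2 = 5.05 m; q_3 = 0.69 × 0.60 × 5.05 = 2.091 m³/s
w_4 = (17.8 − 12.8)/2 = 2.5 m; q_4 = 0.43 × 0.44 × 2.5 = 0.4730 m³/s
w_5 = (17.8 − 14.7)/2 = 1.55 m; q_5 = 0.36 × 0.17 × 1.55 = 0.09486 m³/s
Q = Σ qᵢ = 4.104 m³/s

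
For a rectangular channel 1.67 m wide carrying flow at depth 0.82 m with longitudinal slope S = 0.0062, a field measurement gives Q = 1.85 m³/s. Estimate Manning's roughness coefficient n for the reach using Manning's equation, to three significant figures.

A = b·y = 1.67 × 0.82 = 1.369 m²
P = b + 2y = 1.67 + 2×0.82 = 3.310 m
R = A/P = 1.369/3.310 = 0.4137 m
n = (1/Q)·A·R^(2/3)·S^(1/2) = (1/1.85) × 1.369 × 0.5552 × 0.07874 = 0.03236

0.0324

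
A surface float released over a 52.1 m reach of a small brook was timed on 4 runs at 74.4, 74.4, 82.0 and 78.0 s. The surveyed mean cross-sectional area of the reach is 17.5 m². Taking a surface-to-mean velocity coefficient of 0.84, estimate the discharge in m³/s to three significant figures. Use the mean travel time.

9.92 m³/s

t̄ = (74.4 + 74.4 + 82.0 + 78.0) / 4 = 77.2 s
v_surface = L / t̄ = 52.1 / 77.2 = 0.6749 m/s
v_mean = 0.84 × 0.6749 = 0.5669 m/s
Q = A × v_mean = 17.5 × 0.5669 = 9.921 m³/s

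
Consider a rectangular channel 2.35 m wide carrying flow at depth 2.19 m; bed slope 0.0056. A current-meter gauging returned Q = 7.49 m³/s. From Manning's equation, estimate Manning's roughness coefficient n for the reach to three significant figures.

A = b·y = 2.35 × 2.19 = 5.147 m²
P = b + 2y = 2.35 + 2×2.19 = 6.730 m
R = A/P = 5.147/6.730 = 0.7647 m
n = (1/Q)·A·R^(2/3)·S^(1/2) = (1/7.49) × 5.147 × 0.8362 × 0.07483 = 0.04300

0.0430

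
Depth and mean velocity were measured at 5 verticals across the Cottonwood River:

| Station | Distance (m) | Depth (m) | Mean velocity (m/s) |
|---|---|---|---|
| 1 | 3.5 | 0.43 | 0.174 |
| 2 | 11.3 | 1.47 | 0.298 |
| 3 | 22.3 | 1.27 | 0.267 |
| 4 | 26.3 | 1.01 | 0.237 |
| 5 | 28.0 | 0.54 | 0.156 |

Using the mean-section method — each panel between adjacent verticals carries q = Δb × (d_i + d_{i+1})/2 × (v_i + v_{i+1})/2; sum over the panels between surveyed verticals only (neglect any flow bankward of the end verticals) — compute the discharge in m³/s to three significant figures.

Panel 1-2: Δb = 7.8 m, d̄ = (0.43+1.47)/2 = 0.95, v̄ = (0.174+0.298)/2 = 0.236 → q = 7.8×0.95×0.236 = 1.749 m³/s
Panel 2-3: Δb = 11 m, d̄ = (1.47+1.27)/2 = 1.37, v̄ = (0.298+0.267)/2 = 0.2825 → q = 11×1.37×0.2825 = 4.257 m³/s
Panel 3-4: Δb = 4 m, d̄ = (1.27+1.01)/2 = 1.14, v̄ = (0.267+0.237)/2 = 0.252 → q = 4×1.14×0.252 = 1.149 m³/s
Panel 4-5: Δb = 1.7 m, d̄ = (1.01+0.54)/2 = 0.775, v̄ = (0.237+0.156)/2 = 0.1965 → q = 1.7×0.775×0.1965 = 0.2589 m³/s
Q = Σ q = 7.414 m³/s

7.41 m³/s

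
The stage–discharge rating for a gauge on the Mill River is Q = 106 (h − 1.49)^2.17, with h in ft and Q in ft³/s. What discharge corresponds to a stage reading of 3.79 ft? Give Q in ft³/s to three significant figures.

Q = 106 × (3.79 − 1.49)^2.17 = 106 × 2.3^2.17 = 646.0 ft³/s

646 ft³/s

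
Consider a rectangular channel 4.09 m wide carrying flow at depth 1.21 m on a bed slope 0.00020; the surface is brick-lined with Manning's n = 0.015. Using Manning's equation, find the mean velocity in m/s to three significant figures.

0.785 m/s

A = b·y = 4.09 × 1.21 = 4.949 m²
P = b + 2y = 4.09 + 2×1.21 = 6.510 m
R = A/P = 4.949/6.510 = 0.7602 m
Q = (1/n)·A·R^(2/3)·S^(1/2) = (1/0.015) × 4.949 × 0.7602^(2/3) × 0.00020^(1/2) = 3.886 m³/s
V = Q/A = 3.886/4.949 = 0.7853 m/s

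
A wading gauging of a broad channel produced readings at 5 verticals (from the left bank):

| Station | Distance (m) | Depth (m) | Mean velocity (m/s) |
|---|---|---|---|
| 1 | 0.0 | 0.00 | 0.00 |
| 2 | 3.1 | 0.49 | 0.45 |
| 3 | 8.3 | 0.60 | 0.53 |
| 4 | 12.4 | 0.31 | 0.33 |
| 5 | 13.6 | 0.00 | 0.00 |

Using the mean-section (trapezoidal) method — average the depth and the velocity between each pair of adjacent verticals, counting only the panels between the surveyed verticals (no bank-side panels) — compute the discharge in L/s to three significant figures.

2390 L/s

Panel 1-2: Δb = 3.1 m, d̄ = (0.00+0.49)/2 = 0.245, v̄ = (0.00+0.45)/2 = 0.225 → q = 3.1×0.245×0.225 = 0.1709 m³/s
Panel 2-3: Δb = 5.2 m, d̄ = (0.49+0.60)/2 = 0.545, v̄ = (0.45+0.53)/2 = 0.49 → q = 5.2×0.545×0.49 = 1.389 m³/s
Panel 3-4: Δb = 4.1 m, d̄ = (0.60+0.31)/2 = 0.455, v̄ = (0.53+0.33)/2 = 0.43 → q = 4.1×0.455×0.43 = 0.8022 m³/s
Panel 4-5: Δb = 1.2 m, d̄ = (0.31+0.00)/2 = 0.155, v̄ = (0.33+0.00)/2 = 0.165 → q = 1.2×0.155×0.165 = 0.03069 m³/s
Q = Σ q = 2.392 m³/s
= 2.392 × 1000 = 2392 L/s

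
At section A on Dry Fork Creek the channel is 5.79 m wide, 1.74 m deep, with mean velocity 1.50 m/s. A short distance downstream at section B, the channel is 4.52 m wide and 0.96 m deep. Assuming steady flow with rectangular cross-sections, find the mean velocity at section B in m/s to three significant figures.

Q = A₁V₁ = (5.79×1.74) × 1.50 = 15.11 m³/s
A₂ = 4.52 × 0.96 = 4.339 m²
V₂ = Q/A₂ = 15.11/4.339 = 3.483 m/s

3.48 m/s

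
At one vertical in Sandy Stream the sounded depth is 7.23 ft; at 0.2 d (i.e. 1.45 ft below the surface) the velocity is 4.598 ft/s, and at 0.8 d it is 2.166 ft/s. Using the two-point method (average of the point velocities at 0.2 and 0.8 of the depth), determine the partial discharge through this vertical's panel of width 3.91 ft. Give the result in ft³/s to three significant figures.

v̄ = (4.598 + 2.166) / 2 = 3.382 ft/s
q = v̄ × d × w = 3.382 × 7.23 × 3.91 = 95.61 ft³/s

95.6 ft³/s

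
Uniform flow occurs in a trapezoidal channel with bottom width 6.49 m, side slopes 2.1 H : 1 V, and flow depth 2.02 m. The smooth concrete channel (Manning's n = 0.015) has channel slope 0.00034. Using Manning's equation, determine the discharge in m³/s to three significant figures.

32.8 m³/s

A = (b + z·y)·y = (6.49 + 2.1×2.02)×2.02 = 21.68 m²
P = b + 2y√(1+z²) = 6.49 + 2×2.02×√(1+2.1²) = 15.89 m
R = A/P = 21.68/15.89 = 1.365 m
Q = (1/n)·A·R^(2/3)·S^(1/2) = (1/0.015) × 21.68 × 1.365^(2/3) × 0.00034^(1/2) = 32.79 m³/s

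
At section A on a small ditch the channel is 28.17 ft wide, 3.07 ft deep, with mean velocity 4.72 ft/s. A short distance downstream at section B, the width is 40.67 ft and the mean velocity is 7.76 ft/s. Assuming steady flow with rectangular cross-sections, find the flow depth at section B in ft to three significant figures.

Q = A₁V₁ = (28.17×3.07) × 4.72 = 408.2 ft³/s
d₂ = Q/(b₂ V₂) = 408.2/(40.67×7.76) = 1.293 ft

1.29 ft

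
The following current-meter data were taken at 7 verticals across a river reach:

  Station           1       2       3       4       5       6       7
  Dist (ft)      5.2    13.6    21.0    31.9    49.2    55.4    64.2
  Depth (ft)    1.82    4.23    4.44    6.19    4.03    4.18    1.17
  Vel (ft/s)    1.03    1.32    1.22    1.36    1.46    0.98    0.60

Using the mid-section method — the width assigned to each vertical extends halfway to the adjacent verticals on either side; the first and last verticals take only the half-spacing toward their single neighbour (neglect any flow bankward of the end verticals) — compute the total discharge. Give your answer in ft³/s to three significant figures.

323 ft³/s

w_1 = (13.6 − 5.2)/2 = 4.2 ft; q_1 = 1.03 × 1.82 × 4.2 = 7.873 ft³/s
w_2 = (21.0 − 5.2)/2 = 7.9 ft; q_2 = 1.32 × 4.23 × 7.9 = 44.11 ft³/s
w_3 = (31.9 − 13.6)/2 = 9.15 ft; q_3 = 1.22 × 4.44 × 9.15 = 49.56 ft³/s
w_4 = (49.2 − 21.0)/2 = 14.1 ft; q_4 = 1.36 × 6.19 × 14.1 = 118.7 ft³/s
w_5 = (55.4 − 31.9)/2 = 11.75 ft; q_5 = 1.46 × 4.03 × 11.75 = 69.13 ft³/s
w_6 = (64.2 − 49.2)/2 = 7.5 ft; q_6 = 0.98 × 4.18 × 7.5 = 30.72 ft³/s
w_7 = (64.2 − 55.4)/2 = 4.4 ft; q_7 = 0.60 × 1.17 × 4.4 = 3.089 ft³/s
Q = Σ qᵢ = 323.2 ft³/s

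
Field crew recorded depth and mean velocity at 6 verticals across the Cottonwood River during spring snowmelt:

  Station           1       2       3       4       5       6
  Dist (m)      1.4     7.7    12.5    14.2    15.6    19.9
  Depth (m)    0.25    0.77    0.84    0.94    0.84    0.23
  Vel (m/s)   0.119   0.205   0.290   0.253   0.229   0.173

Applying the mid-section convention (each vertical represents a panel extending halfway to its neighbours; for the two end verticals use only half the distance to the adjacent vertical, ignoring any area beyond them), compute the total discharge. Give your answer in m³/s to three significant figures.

w_1 = (7.7 − 1.4)/2 = 3.15 m; q_1 = 0.119 × 0.25 × 3.15 = 0.09371 m³/s
w_2 = (12.5 − 1.4)/2 = 5.55 m; q_2 = 0.205 × 0.77 × 5.55 = 0.8761 m³/s
w_3 = (14.2 − 7.7)/2 = 3.25 m; q_3 = 0.290 × 0.84 × 3.25 = 0.7917 m³/s
w_4 = (15.6 − 12.5)/2 = 1.55 m; q_4 = 0.253 × 0.94 × 1.55 = 0.3686 m³/s
w_5 = (19.9 − 14.2)/2 = 2.85 m; q_5 = 0.229 × 0.84 × 2.85 = 0.5482 m³/s
w_6 = (19.9 − 15.6)/2 = 2.15 m; q_6 = 0.173 × 0.23 × 2.15 = 0.08555 m³/s
Q = Σ qᵢ = 2.764 m³/s

2.76 m³/s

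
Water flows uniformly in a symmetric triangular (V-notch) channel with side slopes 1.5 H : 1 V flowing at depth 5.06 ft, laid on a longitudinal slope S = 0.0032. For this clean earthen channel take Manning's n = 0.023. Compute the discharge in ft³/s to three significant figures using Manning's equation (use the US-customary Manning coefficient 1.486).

A = z·y² = 1.5×5.06² = 38.41 ft²
P = 2y√(1+z²) = 2×5.06×√(1+1.5²) = 18.24 ft
R = A/P = 38.41/18.24 = 2.105 ft
Q = (1.486/n)·A·R^(2/3)·S^(1/2) = (1.486/0.023) × 38.41 × 2.105^(2/3) × 0.0032^(1/2) = 230.6 ft³/s

231 ft³/s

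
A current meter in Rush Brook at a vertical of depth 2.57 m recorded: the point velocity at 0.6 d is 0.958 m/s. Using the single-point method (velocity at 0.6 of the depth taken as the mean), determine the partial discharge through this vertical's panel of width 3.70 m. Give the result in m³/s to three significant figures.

v̄ = v₀.₆ = 0.958 m/s
q = v̄ × d × w = 0.9580 × 2.57 × 3.70 = 9.110 m³/s

9.11 m³/s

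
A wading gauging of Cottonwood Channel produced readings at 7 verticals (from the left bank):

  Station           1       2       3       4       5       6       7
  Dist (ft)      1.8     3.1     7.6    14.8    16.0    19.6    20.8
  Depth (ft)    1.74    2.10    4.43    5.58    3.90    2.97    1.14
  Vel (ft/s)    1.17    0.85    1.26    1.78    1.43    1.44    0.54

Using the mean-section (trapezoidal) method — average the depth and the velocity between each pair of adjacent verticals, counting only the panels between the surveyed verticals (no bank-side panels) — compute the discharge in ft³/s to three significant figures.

Panel 1-2: Δb = 1.3 ft, d̄ = (1.74+2.10)/2 = 1.92, v̄ = (1.17+0.85)/2 = 1.01 → q = 1.3×1.92×1.01 = 2.521 ft³/s
Panel 2-3: Δb = 4.5 ft, d̄ = (2.10+4.43)/2 = 3.265, v̄ = (0.85+1.26)/2 = 1.055 → q = 4.5×3.265×1.055 = 15.50 ft³/s
Panel 3-4: Δb = 7.2 ft, d̄ = (4.43+5.58)/2 = 5.005, v̄ = (1.26+1.78)/2 = 1.52 → q = 7.2×5.005×1.52 = 54.77 ft³/s
Panel 4-5: Δb = 1.2 ft, d̄ = (5.58+3.90)/2 = 4.74, v̄ = (1.78+1.43)/2 = 1.605 → q = 1.2×4.74×1.605 = 9.129 ft³/s
Panel 5-6: Δb = 3.6 ft, d̄ = (3.90+2.97)/2 = 3.435, v̄ = (1.43+1.44)/2 = 1.435 → q = 3.6×3.435×1.435 = 17.75 ft³/s
Panel 6-7: Δb = 1.2 ft, d̄ = (2.97+1.14)/2 = 2.055, v̄ = (1.44+0.54)/2 = 0.99 → q = 1.2×2.055×0.99 = 2.441 ft³/s
Q = Σ q = 102.1 ft³/s

102 ft³/s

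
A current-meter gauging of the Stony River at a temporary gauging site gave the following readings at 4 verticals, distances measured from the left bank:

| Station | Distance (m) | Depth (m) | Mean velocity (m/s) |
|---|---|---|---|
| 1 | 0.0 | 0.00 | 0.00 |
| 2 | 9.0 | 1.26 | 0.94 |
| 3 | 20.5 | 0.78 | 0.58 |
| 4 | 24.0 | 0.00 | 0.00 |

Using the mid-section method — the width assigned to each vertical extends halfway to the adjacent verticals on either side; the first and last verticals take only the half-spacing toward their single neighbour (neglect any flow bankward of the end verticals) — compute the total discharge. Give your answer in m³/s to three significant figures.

15.5 m³/s

w_2 = (20.5 − 0.0)/2 = 10.25 m; q_2 = 0.94 × 1.26 × 10.25 = 12.14 m³/s
w_3 = (24.0 − 9.0)/2 = 7.5 m; q_3 = 0.58 × 0.78 × 7.5 = 3.393 m³/s
Stations 1, 4 contribute zero (depth or velocity is 0).
Q = Σ qᵢ = 15.53 m³/s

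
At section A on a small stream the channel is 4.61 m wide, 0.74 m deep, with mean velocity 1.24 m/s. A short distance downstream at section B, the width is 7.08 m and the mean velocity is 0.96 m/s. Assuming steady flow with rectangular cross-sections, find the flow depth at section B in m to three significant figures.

0.622 m

Q = A₁V₁ = (4.61×0.74) × 1.24 = 4.230 m³/s
d₂ = Q/(b₂ V₂) = 4.230/(7.08×0.96) = 0.6224 m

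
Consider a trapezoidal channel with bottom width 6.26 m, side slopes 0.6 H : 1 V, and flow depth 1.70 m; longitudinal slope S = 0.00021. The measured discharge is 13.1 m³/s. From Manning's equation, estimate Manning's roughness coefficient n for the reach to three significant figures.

A = (b + z·y)·y = (6.26 + 0.6×1.70)×1.70 = 12.38 m²
P = b + 2y√(1+z²) = 6.26 + 2×1.70×√(1+0.6²) = 10.23 m
R = A/P = 12.38/10.23 = 1.210 m
n = (1/Q)·A·R^(2/3)·S^(1/2) = (1/13.1) × 12.38 × 1.136 × 0.01449 = 0.01555

0.0155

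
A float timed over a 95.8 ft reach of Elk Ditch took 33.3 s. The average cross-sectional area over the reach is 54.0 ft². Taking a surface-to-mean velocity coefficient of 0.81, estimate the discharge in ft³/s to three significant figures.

v_surface = L / t̄ = 95.8 / 33.3 = 2.877 ft/s
v_mean = 0.81 × 2.877 = 2.330 ft/s
Q = A × v_mean = 54.0 × 2.330 = 125.8 ft³/s

126 ft³/s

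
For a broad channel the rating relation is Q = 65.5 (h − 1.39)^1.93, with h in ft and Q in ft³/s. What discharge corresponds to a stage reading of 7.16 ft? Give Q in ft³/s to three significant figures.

1930 ft³/s

Q = 65.5 × (7.16 − 1.39)^1.93 = 65.5 × 5.77^1.93 = 1929 ft³/s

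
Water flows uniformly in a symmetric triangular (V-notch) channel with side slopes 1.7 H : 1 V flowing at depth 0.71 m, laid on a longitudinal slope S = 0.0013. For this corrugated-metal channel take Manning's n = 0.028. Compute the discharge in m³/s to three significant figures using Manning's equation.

A = z·y² = 1.7×0.71² = 0.8570 m²
P = 2y√(1+z²) = 2×0.71×√(1+1.7²) = 2.801 m
R = A/P = 0.8570/2.801 = 0.3060 m
Q = (1/n)·A·R^(2/3)·S^(1/2) = (1/0.028) × 0.8570 × 0.3060^(2/3) × 0.0013^(1/2) = 0.5011 m³/s

0.501 m³/s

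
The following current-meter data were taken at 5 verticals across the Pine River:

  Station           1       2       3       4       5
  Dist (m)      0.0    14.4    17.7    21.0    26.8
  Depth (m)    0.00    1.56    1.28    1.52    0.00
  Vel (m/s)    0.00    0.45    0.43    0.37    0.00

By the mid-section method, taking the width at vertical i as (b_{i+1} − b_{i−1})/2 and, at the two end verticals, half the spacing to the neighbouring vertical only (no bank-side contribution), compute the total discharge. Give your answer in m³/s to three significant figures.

10.6 m³/s

w_2 = (17.7 − 0.0)/2 = 8.85 m; q_2 = 0.45 × 1.56 × 8.85 = 6.213 m³/s
w_3 = (21.0 − 14.4)/2 = 3.3 m; q_3 = 0.43 × 1.28 × 3.3 = 1.816 m³/s
w_4 = (26.8 − 17.7)/2 = 4.55 m; q_4 = 0.37 × 1.52 × 4.55 = 2.559 m³/s
Stations 1, 5 contribute zero (depth or velocity is 0).
Q = Σ qᵢ = 10.59 m³/s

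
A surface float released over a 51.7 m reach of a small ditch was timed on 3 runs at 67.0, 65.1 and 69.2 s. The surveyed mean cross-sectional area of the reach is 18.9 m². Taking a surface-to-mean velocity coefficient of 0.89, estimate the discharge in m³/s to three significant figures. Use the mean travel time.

t̄ = (67.0 + 65.1 + 69.2) / 3 = 67.1 s
v_surface = L / t̄ = 51.7 / 67.1 = 0.7705 m/s
v_mean = 0.89 × 0.7705 = 0.6857 m/s
Q = A × v_mean = 18.9 × 0.6857 = 12.96 m³/s

13.0 m³/s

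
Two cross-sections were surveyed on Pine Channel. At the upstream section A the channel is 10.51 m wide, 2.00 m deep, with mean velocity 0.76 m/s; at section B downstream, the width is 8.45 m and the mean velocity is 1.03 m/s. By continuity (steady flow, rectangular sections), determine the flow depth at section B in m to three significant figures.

Q = A₁V₁ = (10.51×2.00) × 0.76 = 15.98 m³/s
d₂ = Q/(b₂ V₂) = 15.98/(8.45×1.03) = 1.835 m

1.84 m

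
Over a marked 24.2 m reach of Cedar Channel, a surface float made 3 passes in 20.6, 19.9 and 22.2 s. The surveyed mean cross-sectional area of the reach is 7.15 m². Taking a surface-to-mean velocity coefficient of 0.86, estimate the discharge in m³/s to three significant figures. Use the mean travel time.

t̄ = (20.6 + 19.9 + 22.2) / 3 = 20.9 s
v_surface = L / t̄ = 24.2 / 20.9 = 1.158 m/s
v_mean = 0.86 × 1.158 = 0.9958 m/s
Q = A × v_mean = 7.15 × 0.9958 = 7.120 m³/s

7.12 m³/s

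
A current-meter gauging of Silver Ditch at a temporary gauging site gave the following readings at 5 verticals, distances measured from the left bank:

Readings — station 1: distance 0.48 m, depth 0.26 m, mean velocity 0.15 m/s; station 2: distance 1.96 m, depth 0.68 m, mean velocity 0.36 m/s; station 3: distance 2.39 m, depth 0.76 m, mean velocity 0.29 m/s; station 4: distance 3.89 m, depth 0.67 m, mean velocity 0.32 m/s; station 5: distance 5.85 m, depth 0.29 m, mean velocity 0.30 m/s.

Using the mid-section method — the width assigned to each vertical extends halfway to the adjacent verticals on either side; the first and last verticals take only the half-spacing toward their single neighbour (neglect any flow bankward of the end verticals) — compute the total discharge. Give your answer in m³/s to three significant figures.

0.932 m³/s

w_1 = (1.96 − 0.48)/2 = 0.74 m; q_1 = 0.15 × 0.26 × 0.74 = 0.02886 m³/s
w_2 = (2.39 − 0.48)/2 = 0.955 m; q_2 = 0.36 × 0.68 × 0.955 = 0.2338 m³/s
w_3 = (3.89 − 1.96)/2 = 0.965 m; q_3 = 0.29 × 0.76 × 0.965 = 0.2127 m³/s
w_4 = (5.85 − 2.39)/2 = 1.73 m; q_4 = 0.32 × 0.67 × 1.73 = 0.3709 m³/s
w_5 = (5.85 − 3.89)/2 = 0.98 m; q_5 = 0.30 × 0.29 × 0.98 = 0.08526 m³/s
Q = Σ qᵢ = 0.9315 m³/s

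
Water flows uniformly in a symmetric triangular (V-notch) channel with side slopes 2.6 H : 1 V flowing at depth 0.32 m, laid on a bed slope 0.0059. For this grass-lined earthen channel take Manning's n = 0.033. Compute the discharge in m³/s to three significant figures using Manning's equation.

A = z·y² = 2.6×0.32² = 0.2662 m²
P = 2y√(1+z²) = 2×0.32×√(1+2.6²) = 1.783 m
R = A/P = 0.2662/1.783 = 0.1493 m
Q = (1/n)·A·R^(2/3)·S^(1/2) = (1/0.033) × 0.2662 × 0.1493^(2/3) × 0.0059^(1/2) = 0.1744 m³/s

0.174 m³/s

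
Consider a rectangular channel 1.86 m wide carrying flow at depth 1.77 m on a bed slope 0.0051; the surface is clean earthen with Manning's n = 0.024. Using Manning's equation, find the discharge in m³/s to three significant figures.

A = b·y = 1.86 × 1.77 = 3.292 m²
P = b + 2y = 1.86 + 2×1.77 = 5.400 m
R = A/P = 3.292/5.400 = 0.6097 m
Q = (1/n)·A·R^(2/3)·S^(1/2) = (1/0.024) × 3.292 × 0.6097^(2/3) × 0.0051^(1/2) = 7.043 m³/s

7.04 m³/s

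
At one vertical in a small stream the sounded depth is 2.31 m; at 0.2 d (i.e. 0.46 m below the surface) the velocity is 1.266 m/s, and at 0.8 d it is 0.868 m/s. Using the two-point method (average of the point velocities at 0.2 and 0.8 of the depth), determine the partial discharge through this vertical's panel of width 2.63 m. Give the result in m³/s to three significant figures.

v̄ = (1.266 + 0.868) / 2 = 1.067 m/s
q = v̄ × d × w = 1.067 × 2.31 × 2.63 = 6.482 m³/s

6.48 m³/s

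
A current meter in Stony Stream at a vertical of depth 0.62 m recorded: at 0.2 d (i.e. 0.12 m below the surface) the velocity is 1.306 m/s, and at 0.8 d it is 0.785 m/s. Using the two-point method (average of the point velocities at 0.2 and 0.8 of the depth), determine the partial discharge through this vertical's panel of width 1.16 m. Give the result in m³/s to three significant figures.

v̄ = (1.306 + 0.785) / 2 = 1.046 m/s
q = v̄ × d × w = 1.046 × 0.62 × 1.16 = 0.7519 m³/s

0.752 m³/s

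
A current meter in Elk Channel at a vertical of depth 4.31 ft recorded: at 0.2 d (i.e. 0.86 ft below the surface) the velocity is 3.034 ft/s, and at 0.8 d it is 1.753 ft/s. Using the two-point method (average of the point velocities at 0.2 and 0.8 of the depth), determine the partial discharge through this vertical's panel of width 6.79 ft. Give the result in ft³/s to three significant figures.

70.0 ft³/s

v̄ = (3.034 + 1.753) / 2 = 2.394 ft/s
q = v̄ × d × w = 2.394 × 4.31 × 6.79 = 70.05 ft³/s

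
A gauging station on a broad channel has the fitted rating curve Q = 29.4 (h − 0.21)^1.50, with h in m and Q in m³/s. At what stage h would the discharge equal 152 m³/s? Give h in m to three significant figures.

h − h₀ = (Q/C)^(1/b) = (152/29.4)^(1/1.50) = 2.990 m
h = 0.21 + 2.990 = 3.200 m

3.20 m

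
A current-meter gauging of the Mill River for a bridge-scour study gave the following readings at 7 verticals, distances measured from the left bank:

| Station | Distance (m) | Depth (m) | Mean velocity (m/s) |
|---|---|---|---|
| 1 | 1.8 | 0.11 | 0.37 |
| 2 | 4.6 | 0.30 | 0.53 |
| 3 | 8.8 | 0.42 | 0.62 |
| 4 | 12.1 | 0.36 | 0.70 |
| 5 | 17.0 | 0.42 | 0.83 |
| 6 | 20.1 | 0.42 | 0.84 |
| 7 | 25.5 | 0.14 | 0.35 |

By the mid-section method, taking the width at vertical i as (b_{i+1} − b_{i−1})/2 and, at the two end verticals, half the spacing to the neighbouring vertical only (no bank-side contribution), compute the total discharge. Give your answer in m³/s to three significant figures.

5.65 m³/s

w_1 = (4.6 − 1.8)/2 = 1.4 m; q_1 = 0.37 × 0.11 × 1.4 = 0.05698 m³/s
w_2 = (8.8 − 1.8)/2 = 3.5 m; q_2 = 0.53 × 0.30 × 3.5 = 0.5565 m³/s
w_3 = (12.1 − 4.6)/2 = 3.75 m; q_3 = 0.62 × 0.42 × 3.75 = 0.9765 m³/s
w_4 = (17.0 − 8.8)/2 = 4.1 m; q_4 = 0.70 × 0.36 × 4.1 = 1.033 m³/s
w_5 = (20.1 − 12.1)/2 = 4 m; q_5 = 0.83 × 0.42 × 4 = 1.394 m³/s
w_6 = (25.5 − 17.0)/2 = 4.25 m; q_6 = 0.84 × 0.42 × 4.25 = 1.499 m³/s
w_7 = (25.5 − 20.1)/2 = 2.7 m; q_7 = 0.35 × 0.14 × 2.7 = 0.1323 m³/s
Q = Σ qᵢ = 5.649 m³/s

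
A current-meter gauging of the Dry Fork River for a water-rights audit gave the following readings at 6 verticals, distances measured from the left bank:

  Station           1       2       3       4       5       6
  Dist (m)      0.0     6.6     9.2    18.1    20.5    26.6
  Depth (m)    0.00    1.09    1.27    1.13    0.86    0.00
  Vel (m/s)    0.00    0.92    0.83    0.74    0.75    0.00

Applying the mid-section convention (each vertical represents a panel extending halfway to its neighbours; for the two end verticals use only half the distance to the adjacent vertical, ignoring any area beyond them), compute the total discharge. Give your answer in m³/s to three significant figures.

w_2 = (9.2 − 0.0)/2 = 4.6 m; q_2 = 0.92 × 1.09 × 4.6 = 4.613 m³/s
w_3 = (18.1 − 6.6)/2 = 5.75 m; q_3 = 0.83 × 1.27 × 5.75 = 6.061 m³/s
w_4 = (20.5 − 9.2)/2 = 5.65 m; q_4 = 0.74 × 1.13 × 5.65 = 4.725 m³/s
w_5 = (26.6 − 18.1)/2 = 4.25 m; q_5 = 0.75 × 0.86 × 4.25 = 2.741 m³/s
Stations 1, 6 contribute zero (depth or velocity is 0).
Q = Σ qᵢ = 18.14 m³/s

18.1 m³/s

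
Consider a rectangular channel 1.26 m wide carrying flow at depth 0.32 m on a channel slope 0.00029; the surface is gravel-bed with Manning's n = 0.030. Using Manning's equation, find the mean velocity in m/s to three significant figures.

0.202 m/s

A = b·y = 1.26 × 0.32 = 0.4032 m²
P = b + 2y = 1.26 + 2×0.32 = 1.900 m
R = A/P = 0.4032/1.900 = 0.2122 m
Q = (1/n)·A·R^(2/3)·S^(1/2) = (1/0.030) × 0.4032 × 0.2122^(2/3) × 0.00029^(1/2) = 0.08143 m³/s
V = Q/A = 0.08143/0.4032 = 0.2020 m/s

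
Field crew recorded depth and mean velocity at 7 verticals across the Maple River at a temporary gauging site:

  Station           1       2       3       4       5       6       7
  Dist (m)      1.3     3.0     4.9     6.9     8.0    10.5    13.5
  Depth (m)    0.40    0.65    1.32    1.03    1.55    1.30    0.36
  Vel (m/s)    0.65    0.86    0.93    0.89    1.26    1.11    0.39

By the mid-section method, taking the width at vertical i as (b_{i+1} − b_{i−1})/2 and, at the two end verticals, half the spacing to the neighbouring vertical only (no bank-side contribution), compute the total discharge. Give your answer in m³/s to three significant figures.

w_1 = (3.0 − 1.3)/2 = 0.85 m; q_1 = 0.65 × 0.40 × 0.85 = 0.2210 m³/s
w_2 = (4.9 − 1.3)/2 = 1.8 m; q_2 = 0.86 × 0.65 × 1.8 = 1.006 m³/s
w_3 = (6.9 − 3.0)/2 = 1.95 m; q_3 = 0.93 × 1.32 × 1.95 = 2.394 m³/s
w_4 = (8.0 − 4.9)/2 = 1.55 m; q_4 = 0.89 × 1.03 × 1.55 = 1.421 m³/s
w_5 = (10.5 − 6.9)/2 = 1.8 m; q_5 = 1.26 × 1.55 × 1.8 = 3.515 m³/s
w_6 = (13.5 − 8.0)/2 = 2.75 m; q_6 = 1.11 × 1.30 × 2.75 = 3.968 m³/s
w_7 = (13.5 − 10.5)/2 = 1.5 m; q_7 = 0.39 × 0.36 × 1.5 = 0.2106 m³/s
Q = Σ qᵢ = 12.74 m³/s

12.7 m³/s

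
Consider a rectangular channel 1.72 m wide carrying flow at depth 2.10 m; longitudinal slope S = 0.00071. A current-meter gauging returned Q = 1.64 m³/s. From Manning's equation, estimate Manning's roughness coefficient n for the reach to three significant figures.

A = b·y = 1.72 × 2.10 = 3.612 m²
P = b + 2y = 1.72 + 2×2.10 = 5.920 m
R = A/P = 3.612/5.920 = 0.6101 m
n = (1/Q)·A·R^(2/3)·S^(1/2) = (1/1.64) × 3.612 × 0.7194 × 0.02665 = 0.04222

0.0422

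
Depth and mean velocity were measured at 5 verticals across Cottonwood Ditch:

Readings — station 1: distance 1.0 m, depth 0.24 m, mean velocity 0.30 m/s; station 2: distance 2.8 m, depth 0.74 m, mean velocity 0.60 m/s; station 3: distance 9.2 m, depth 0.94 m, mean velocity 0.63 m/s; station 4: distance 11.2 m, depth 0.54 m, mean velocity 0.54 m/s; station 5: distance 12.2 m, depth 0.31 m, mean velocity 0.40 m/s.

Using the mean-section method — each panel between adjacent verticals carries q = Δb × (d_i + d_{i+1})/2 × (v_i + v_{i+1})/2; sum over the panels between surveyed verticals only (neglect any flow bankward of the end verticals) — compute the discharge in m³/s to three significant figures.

Panel 1-2: Δb = 1.8 m, d̄ = (0.24+0.74)/2 = 0.49, v̄ = (0.30+0.60)/2 = 0.45 → q = 1.8×0.49×0.45 = 0.3969 m³/s
Panel 2-3: Δb = 6.4 m, d̄ = (0.74+0.94)/2 = 0.84, v̄ = (0.60+0.63)/2 = 0.615 → q = 6.4×0.84×0.615 = 3.306 m³/s
Panel 3-4: Δb = 2 m, d̄ = (0.94+0.54)/2 = 0.74, v̄ = (0.63+0.54)/2 = 0.585 → q = 2×0.74×0.585 = 0.8658 m³/s
Panel 4-5: Δb = 1 m, d̄ = (0.54+0.31)/2 = 0.425, v̄ = (0.54+0.40)/2 = 0.47 → q = 1×0.425×0.47 = 0.1998 m³/s
Q = Σ q = 4.769 m³/s

4.77 m³/s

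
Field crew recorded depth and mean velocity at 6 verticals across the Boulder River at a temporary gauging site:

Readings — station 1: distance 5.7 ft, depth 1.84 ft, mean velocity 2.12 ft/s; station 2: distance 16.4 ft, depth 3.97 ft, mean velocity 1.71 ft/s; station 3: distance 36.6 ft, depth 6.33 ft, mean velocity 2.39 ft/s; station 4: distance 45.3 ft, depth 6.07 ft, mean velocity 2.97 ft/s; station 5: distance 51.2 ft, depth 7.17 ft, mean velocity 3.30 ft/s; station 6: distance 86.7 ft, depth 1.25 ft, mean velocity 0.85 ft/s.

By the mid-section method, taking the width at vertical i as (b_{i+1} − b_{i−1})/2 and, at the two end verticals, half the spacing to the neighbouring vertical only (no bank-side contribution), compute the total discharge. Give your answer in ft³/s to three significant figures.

w_1 = (16.4 − 5.7)/2 = 5.35 ft; q_1 = 2.12 × 1.84 × 5.35 = 20.87 ft³/s
w_2 = (36.6 − 5.7)/2 = 15.45 ft; q_2 = 1.71 × 3.97 × 15.45 = 104.9 ft³/s
w_3 = (45.3 − 16.4)/2 = 14.45 ft; q_3 = 2.39 × 6.33 × 14.45 = 218.6 ft³/s
w_4 = (51.2 − 36.6)/2 = 7.3 ft; q_4 = 2.97 × 6.07 × 7.3 = 131.6 ft³/s
w_5 = (86.7 − 45.3)/2 = 20.7 ft; q_5 = 3.30 × 7.17 × 20.7 = 489.8 ft³/s
w_6 = (86.7 − 51.2)/2 = 17.75 ft; q_6 = 0.85 × 1.25 × 17.75 = 18.86 ft³/s
Q = Σ qᵢ = 984.6 ft³/s

985 ft³/s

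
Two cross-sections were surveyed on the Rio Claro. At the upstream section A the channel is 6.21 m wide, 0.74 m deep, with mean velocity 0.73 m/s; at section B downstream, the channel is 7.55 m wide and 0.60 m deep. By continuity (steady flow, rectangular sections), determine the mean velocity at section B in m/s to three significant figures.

Q = A₁V₁ = (6.21×0.74) × 0.73 = 3.355 m³/s
A₂ = 7.55 × 0.60 = 4.530 m²
V₂ = Q/A₂ = 3.355/4.530 = 0.7405 m/s

0.741 m/s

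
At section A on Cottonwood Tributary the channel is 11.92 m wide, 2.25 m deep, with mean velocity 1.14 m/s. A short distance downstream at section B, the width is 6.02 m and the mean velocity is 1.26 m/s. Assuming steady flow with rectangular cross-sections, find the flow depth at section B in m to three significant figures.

Q = A₁V₁ = (11.92×2.25) × 1.14 = 30.57 m³/s
d₂ = Q/(b₂ V₂) = 30.57/(6.02×1.26) = 4.031 m

4.03 m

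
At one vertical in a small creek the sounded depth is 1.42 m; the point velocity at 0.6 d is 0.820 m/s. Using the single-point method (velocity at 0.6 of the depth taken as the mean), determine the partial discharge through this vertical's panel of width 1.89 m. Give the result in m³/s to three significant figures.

2.20 m³/s

v̄ = v₀.₆ = 0.820 m/s
q = v̄ × d × w = 0.8200 × 1.42 × 1.89 = 2.201 m³/s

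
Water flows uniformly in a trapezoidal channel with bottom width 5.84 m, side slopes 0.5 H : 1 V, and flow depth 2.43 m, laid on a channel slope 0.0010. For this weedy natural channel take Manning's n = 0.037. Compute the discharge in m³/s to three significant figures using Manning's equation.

19.4 m³/s

A = (b + z·y)·y = (5.84 + 0.5×2.43)×2.43 = 17.14 m²
P = b + 2y√(1+z²) = 5.84 + 2×2.43×√(1+0.5²) = 11.27 m
R = A/P = 17.14/11.27 = 1.521 m
Q = (1/n)·A·R^(2/3)·S^(1/2) = (1/0.037) × 17.14 × 1.521^(2/3) × 0.0010^(1/2) = 19.38 m³/s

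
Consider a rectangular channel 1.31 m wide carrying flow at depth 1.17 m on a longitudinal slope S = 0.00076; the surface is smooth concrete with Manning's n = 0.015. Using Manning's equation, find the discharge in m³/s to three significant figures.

A = b·y = 1.31 × 1.17 = 1.533 m²
P = b + 2y = 1.31 + 2×1.17 = 3.650 m
R = A/P = 1.533/3.650 = 0.4199 m
Q = (1/n)·A·R^(2/3)·S^(1/2) = (1/0.015) × 1.533 × 0.4199^(2/3) × 0.00076^(1/2) = 1.580 m³/s

1.58 m³/s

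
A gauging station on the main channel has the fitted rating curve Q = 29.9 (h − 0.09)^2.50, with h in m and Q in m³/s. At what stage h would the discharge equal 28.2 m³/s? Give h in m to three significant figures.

1.07 m

h − h₀ = (Q/C)^(1/b) = (28.2/29.9)^(1/2.50) = 0.9769 m
h = 0.09 + 0.9769 = 1.067 m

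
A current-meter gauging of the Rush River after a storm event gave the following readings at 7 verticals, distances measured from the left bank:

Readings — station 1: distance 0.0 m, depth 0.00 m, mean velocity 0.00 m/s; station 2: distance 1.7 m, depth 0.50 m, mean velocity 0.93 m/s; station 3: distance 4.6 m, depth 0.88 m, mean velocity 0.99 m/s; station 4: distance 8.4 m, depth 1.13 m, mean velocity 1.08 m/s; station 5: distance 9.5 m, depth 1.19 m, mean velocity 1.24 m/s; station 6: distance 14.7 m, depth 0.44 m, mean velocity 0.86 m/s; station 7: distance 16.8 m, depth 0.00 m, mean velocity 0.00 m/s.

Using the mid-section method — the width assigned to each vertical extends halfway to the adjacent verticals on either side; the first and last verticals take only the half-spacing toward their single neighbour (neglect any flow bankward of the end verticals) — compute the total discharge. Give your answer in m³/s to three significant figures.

13.0 m³/s

w_2 = (4.6 − 0.0)/2 = 2.3 m; q_2 = 0.93 × 0.50 × 2.3 = 1.070 m³/s
w_3 = (8.4 − 1.7)/2 = 3.35 m; q_3 = 0.99 × 0.88 × 3.35 = 2.919 m³/s
w_4 = (9.5 − 4.6)/2 = 2.45 m; q_4 = 1.08 × 1.13 × 2.45 = 2.990 m³/s
w_5 = (14.7 − 8.4)/2 = 3.15 m; q_5 = 1.24 × 1.19 × 3.15 = 4.648 m³/s
w_6 = (16.8 − 9.5)/2 = 3.65 m; q_6 = 0.86 × 0.44 × 3.65 = 1.381 m³/s
Stations 1, 7 contribute zero (depth or velocity is 0).
Q = Σ qᵢ = 13.01 m³/s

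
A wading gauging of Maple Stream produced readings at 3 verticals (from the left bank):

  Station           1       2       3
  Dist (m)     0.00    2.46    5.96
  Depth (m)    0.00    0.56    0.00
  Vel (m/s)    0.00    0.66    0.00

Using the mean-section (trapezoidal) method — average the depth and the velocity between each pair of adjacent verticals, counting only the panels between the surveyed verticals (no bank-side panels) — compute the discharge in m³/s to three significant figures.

0.551 m³/s

Panel 1-2: Δb = 2.46 m, d̄ = (0.00+0.56)/2 = 0.28, v̄ = (0.00+0.66)/2 = 0.33 → q = 2.46×0.28×0.33 = 0.2273 m³/s
Panel 2-3: Δb = 3.5 m, d̄ = (0.56+0.00)/2 = 0.28, v̄ = (0.66+0.00)/2 = 0.33 → q = 3.5×0.28×0.33 = 0.3234 m³/s
Q = Σ q = 0.5507 m³/s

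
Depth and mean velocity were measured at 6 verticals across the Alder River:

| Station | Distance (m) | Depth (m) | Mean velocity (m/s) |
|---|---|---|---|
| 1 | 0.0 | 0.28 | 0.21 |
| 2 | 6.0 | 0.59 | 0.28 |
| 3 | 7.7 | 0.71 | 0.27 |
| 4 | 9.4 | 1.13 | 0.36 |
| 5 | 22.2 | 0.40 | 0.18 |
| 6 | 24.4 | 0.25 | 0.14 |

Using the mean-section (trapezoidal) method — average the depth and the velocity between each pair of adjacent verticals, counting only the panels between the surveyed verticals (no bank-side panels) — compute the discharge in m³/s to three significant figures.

Panel 1-2: Δb = 6 m, d̄ = (0.28+0.59)/2 = 0.435, v̄ = (0.21+0.28)/2 = 0.245 → q = 6×0.435×0.245 = 0.6395 m³/s
Panel 2-3: Δb = 1.7 m, d̄ = (0.59+0.71)/2 = 0.65, v̄ = (0.28+0.27)/2 = 0.275 → q = 1.7×0.65×0.275 = 0.3039 m³/s
Panel 3-4: Δb = 1.7 m, d̄ = (0.71+1.13)/2 = 0.92, v̄ = (0.27+0.36)/2 = 0.315 → q = 1.7×0.92×0.315 = 0.4927 m³/s
Panel 4-5: Δb = 12.8 m, d̄ = (1.13+0.40)/2 = 0.765, v̄ = (0.36+0.18)/2 = 0.27 → q = 12.8×0.765×0.27 = 2.644 m³/s
Panel 5-6: Δb = 2.2 m, d̄ = (0.40+0.25)/2 = 0.325, v̄ = (0.18+0.14)/2 = 0.16 → q = 2.2×0.325×0.16 = 0.1144 m³/s
Q = Σ q = 4.194 m³/s

4.19 m³/s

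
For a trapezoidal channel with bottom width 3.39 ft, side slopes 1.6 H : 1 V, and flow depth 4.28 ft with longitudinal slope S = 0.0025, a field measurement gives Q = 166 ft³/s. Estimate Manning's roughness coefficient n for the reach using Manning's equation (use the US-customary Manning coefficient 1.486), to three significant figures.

0.0336

A = (b + z·y)·y = (3.39 + 1.6×4.28)×4.28 = 43.82 ft²
P = b + 2y√(1+z²) = 3.39 + 2×4.28×√(1+1.6²) = 19.54 ft
R = A/P = 43.82/19.54 = 2.242 ft
n = (1.486/Q)·A·R^(2/3)·S^(1/2) = (1.486/166) × 43.82 × 1.713 × 0.05000 = 0.03360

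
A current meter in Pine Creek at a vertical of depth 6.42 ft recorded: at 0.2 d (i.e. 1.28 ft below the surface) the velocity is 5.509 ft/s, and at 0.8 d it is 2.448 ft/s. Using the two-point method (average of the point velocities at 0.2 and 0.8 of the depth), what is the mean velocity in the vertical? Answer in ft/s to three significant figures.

v̄ = (5.509 + 2.448) / 2 = 3.979 ft/s

3.98 ft/s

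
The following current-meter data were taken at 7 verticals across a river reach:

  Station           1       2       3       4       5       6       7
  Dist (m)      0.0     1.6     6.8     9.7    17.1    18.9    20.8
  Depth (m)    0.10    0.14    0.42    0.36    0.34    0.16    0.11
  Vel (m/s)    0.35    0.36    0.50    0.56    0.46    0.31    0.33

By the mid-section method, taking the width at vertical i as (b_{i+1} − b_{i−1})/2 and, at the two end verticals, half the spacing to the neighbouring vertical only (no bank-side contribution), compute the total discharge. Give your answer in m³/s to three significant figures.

w_1 = (1.6 − 0.0)/2 = 0.8 m; q_1 = 0.35 × 0.10 × 0.8 = 0.02800 m³/s
w_2 = (6.8 − 0.0)/2 = 3.4 m; q_2 = 0.36 × 0.14 × 3.4 = 0.1714 m³/s
w_3 = (9.7 − 1.6)/2 = 4.05 m; q_3 = 0.50 × 0.42 × 4.05 = 0.8505 m³/s
w_4 = (17.1 − 6.8)/2 = 5.15 m; q_4 = 0.56 × 0.36 × 5.15 = 1.038 m³/s
w_5 = (18.9 − 9.7)/2 = 4.6 m; q_5 = 0.46 × 0.34 × 4.6 = 0.7194 m³/s
w_6 = (20.8 − 17.1)/2 = 1.85 m; q_6 = 0.31 × 0.16 × 1.85 = 0.09176 m³/s
w_7 = (20.8 − 18.9)/2 = 0.95 m; q_7 = 0.33 × 0.11 × 0.95 = 0.03449 m³/s
Q = Σ qᵢ = 2.934 m³/s

2.93 m³/s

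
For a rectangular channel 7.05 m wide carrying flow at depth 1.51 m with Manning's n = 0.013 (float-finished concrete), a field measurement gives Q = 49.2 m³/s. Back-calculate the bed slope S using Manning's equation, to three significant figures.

0.00335

A = b·y = 7.05 × 1.51 = 10.65 m²
P = b + 2y = 7.05 + 2×1.51 = 10.07 m
R = A/P = 10.65/10.07 = 1.057 m
S = (Q·n / (1·A·R^(2/3)))² = (49.2×0.013 / (1×10.65×1.038))² = 0.003352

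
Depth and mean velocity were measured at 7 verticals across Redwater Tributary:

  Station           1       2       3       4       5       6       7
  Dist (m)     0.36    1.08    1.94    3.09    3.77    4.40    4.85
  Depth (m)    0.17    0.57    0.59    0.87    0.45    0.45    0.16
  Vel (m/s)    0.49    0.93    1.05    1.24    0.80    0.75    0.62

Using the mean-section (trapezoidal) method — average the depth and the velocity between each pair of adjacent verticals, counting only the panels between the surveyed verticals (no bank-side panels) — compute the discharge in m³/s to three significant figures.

Panel 1-2: Δb = 0.72 m, d̄ = (0.17+0.57)/2 = 0.37, v̄ = (0.49+0.93)/2 = 0.71 → q = 0.72×0.37×0.71 = 0.1891 m³/s
Panel 2-3: Δb = 0.86 m, d̄ = (0.57+0.59)/2 = 0.58, v̄ = (0.93+1.05)/2 = 0.99 → q = 0.86×0.58×0.99 = 0.4938 m³/s
Panel 3-4: Δb = 1.15 m, d̄ = (0.59+0.87)/2 = 0.73, v̄ = (1.05+1.24)/2 = 1.145 → q = 1.15×0.73×1.145 = 0.9612 m³/s
Panel 4-5: Δb = 0.68 m, d̄ = (0.87+0.45)/2 = 0.66, v̄ = (1.24+0.80)/2 = 1.02 → q = 0.68×0.66×1.02 = 0.4578 m³/s
Panel 5-6: Δb = 0.63 m, d̄ = (0.45+0.45)/2 = 0.45, v̄ = (0.80+0.75)/2 = 0.775 → q = 0.63×0.45×0.775 = 0.2197 m³/s
Panel 6-7: Δb = 0.45 m, d̄ = (0.45+0.16)/2 = 0.305, v̄ = (0.75+0.62)/2 = 0.685 → q = 0.45×0.305×0.685 = 0.09402 m³/s
Q = Σ q = 2.416 m³/s

2.42 m³/s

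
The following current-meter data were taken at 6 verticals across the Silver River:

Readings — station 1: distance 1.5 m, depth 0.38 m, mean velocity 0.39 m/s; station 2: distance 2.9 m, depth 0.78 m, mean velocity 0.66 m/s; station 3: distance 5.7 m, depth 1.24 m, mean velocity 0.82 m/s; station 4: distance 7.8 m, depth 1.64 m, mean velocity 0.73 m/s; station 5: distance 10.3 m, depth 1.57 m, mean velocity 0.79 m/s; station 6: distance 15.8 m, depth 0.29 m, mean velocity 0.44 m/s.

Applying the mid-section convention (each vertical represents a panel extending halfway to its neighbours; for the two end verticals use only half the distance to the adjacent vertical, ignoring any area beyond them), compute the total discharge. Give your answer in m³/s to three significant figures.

w_1 = (2.9 − 1.5)/2 = 0.7 m; q_1 = 0.39 × 0.38 × 0.7 = 0.1037 m³/s
w_2 = (5.7 − 1.5)/2 = 2.1 m; q_2 = 0.66 × 0.78 × 2.1 = 1.081 m³/s
w_3 = (7.8 − 2.9)/2 = 2.45 m; q_3 = 0.82 × 1.24 × 2.45 = 2.491 m³/s
w_4 = (10.3 − 5.7)/2 = 2.3 m; q_4 = 0.73 × 1.64 × 2.3 = 2.754 m³/s
w_5 = (15.8 − 7.8)/2 = 4 m; q_5 = 0.79 × 1.57 × 4 = 4.961 m³/s
w_6 = (15.8 − 10.3)/2 = 2.75 m; q_6 = 0.44 × 0.29 × 2.75 = 0.3509 m³/s
Q = Σ qᵢ = 11.74 m³/s

11.7 m³/s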